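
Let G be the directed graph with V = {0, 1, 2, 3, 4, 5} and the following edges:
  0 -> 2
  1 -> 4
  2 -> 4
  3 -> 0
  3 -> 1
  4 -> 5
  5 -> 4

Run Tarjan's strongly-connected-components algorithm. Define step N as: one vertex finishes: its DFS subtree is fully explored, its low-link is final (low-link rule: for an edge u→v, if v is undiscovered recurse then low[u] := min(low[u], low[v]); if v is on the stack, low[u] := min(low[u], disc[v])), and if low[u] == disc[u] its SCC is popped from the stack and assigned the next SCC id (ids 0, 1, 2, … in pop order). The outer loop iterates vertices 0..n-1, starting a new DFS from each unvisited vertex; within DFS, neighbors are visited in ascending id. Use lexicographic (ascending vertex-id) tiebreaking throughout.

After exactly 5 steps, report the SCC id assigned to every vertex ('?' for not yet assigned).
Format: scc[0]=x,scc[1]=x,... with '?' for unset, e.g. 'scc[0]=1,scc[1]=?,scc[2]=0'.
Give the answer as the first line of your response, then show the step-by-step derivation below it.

scc[0]=2,scc[1]=3,scc[2]=1,scc[3]=?,scc[4]=0,scc[5]=0

step 1: low=(low[0]=0,low[1]=?,low[2]=1,low[3]=?,low[4]=2,low[5]=2); scc=(scc[0]=?,scc[1]=?,scc[2]=?,scc[3]=?,scc[4]=?,scc[5]=?)
step 2: low=(low[0]=0,low[1]=?,low[2]=1,low[3]=?,low[4]=2,low[5]=2); scc=(scc[0]=?,scc[1]=?,scc[2]=?,scc[3]=?,scc[4]=0,scc[5]=0)
step 3: low=(low[0]=0,low[1]=?,low[2]=1,low[3]=?,low[4]=2,low[5]=2); scc=(scc[0]=?,scc[1]=?,scc[2]=1,scc[3]=?,scc[4]=0,scc[5]=0)
step 4: low=(low[0]=0,low[1]=?,low[2]=1,low[3]=?,low[4]=2,low[5]=2); scc=(scc[0]=2,scc[1]=?,scc[2]=1,scc[3]=?,scc[4]=0,scc[5]=0)
step 5: low=(low[0]=0,low[1]=4,low[2]=1,low[3]=?,low[4]=2,low[5]=2); scc=(scc[0]=2,scc[1]=3,scc[2]=1,scc[3]=?,scc[4]=0,scc[5]=0)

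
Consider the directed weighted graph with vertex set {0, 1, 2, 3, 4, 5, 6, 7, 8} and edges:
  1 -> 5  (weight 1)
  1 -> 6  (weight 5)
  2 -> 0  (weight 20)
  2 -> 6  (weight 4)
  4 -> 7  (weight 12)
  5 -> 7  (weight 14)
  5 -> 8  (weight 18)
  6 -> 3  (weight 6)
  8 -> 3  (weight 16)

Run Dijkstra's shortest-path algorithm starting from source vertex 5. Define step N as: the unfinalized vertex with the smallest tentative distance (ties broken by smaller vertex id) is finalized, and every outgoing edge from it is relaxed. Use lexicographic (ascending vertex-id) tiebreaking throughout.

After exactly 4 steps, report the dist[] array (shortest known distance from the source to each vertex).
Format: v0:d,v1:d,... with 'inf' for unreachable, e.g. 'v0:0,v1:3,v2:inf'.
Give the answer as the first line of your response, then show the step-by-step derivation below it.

v0:inf,v1:inf,v2:inf,v3:34,v4:inf,v5:0,v6:inf,v7:14,v8:18

step 1: dist = v0:inf,v1:inf,v2:inf,v3:inf,v4:inf,v5:0,v6:inf,v7:14,v8:18
step 2: dist = v0:inf,v1:inf,v2:inf,v3:inf,v4:inf,v5:0,v6:inf,v7:14,v8:18
step 3: dist = v0:inf,v1:inf,v2:inf,v3:34,v4:inf,v5:0,v6:inf,v7:14,v8:18
step 4: dist = v0:inf,v1:inf,v2:inf,v3:34,v4:inf,v5:0,v6:inf,v7:14,v8:18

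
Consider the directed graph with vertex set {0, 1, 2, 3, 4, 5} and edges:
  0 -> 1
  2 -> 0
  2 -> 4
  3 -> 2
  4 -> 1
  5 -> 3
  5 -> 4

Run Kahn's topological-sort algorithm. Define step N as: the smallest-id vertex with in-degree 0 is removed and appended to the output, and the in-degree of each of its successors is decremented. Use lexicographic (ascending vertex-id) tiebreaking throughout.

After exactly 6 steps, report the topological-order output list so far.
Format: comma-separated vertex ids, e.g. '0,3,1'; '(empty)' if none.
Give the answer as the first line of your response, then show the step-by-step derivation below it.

5,3,2,0,4,1

step 1: output 5; order=[5]; indeg=(1,2,1,0,1,0)
step 2: output 3; order=[5,3]; indeg=(1,2,0,0,1,0)
step 3: output 2; order=[5,3,2]; indeg=(0,2,0,0,0,0)
step 4: output 0; order=[5,3,2,0]; indeg=(0,1,0,0,0,0)
step 5: output 4; order=[5,3,2,0,4]; indeg=(0,0,0,0,0,0)
step 6: output 1; order=[5,3,2,0,4,1]; indeg=(0,0,0,0,0,0)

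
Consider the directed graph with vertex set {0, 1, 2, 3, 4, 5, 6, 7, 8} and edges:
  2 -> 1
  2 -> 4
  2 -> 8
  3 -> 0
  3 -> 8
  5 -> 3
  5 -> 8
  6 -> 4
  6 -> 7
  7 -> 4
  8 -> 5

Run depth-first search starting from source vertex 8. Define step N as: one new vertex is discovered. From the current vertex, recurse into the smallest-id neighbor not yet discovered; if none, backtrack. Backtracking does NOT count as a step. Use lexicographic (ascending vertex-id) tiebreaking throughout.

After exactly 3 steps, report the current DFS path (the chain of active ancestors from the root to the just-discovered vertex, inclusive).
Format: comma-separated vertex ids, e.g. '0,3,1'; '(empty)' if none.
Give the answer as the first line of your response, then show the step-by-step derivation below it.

8,5,3

step 1: discover 8; path=8; order=8
step 2: discover 5; path=8>5; order=8,5
step 3: discover 3; path=8>5>3; order=8,5,3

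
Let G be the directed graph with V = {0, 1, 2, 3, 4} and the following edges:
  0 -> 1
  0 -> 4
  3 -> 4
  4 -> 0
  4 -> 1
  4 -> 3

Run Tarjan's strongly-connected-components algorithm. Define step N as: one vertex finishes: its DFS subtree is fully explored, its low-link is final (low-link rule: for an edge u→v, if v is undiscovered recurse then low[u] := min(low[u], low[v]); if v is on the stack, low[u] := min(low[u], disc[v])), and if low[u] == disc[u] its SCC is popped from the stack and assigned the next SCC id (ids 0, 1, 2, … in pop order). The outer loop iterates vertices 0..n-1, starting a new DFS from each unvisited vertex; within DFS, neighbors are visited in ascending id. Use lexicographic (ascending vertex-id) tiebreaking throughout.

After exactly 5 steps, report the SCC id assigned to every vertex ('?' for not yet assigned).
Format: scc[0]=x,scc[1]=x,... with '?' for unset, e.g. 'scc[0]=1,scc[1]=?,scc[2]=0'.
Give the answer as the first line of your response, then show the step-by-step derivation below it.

scc[0]=1,scc[1]=0,scc[2]=2,scc[3]=1,scc[4]=1

step 1: low=(low[0]=0,low[1]=1,low[2]=?,low[3]=?,low[4]=?); scc=(scc[0]=?,scc[1]=0,scc[2]=?,scc[3]=?,scc[4]=?)
step 2: low=(low[0]=0,low[1]=1,low[2]=?,low[3]=2,low[4]=0); scc=(scc[0]=?,scc[1]=0,scc[2]=?,scc[3]=?,scc[4]=?)
step 3: low=(low[0]=0,low[1]=1,low[2]=?,low[3]=2,low[4]=0); scc=(scc[0]=?,scc[1]=0,scc[2]=?,scc[3]=?,scc[4]=?)
step 4: low=(low[0]=0,low[1]=1,low[2]=?,low[3]=2,low[4]=0); scc=(scc[0]=1,scc[1]=0,scc[2]=?,scc[3]=1,scc[4]=1)
step 5: low=(low[0]=0,low[1]=1,low[2]=4,low[3]=2,low[4]=0); scc=(scc[0]=1,scc[1]=0,scc[2]=2,scc[3]=1,scc[4]=1)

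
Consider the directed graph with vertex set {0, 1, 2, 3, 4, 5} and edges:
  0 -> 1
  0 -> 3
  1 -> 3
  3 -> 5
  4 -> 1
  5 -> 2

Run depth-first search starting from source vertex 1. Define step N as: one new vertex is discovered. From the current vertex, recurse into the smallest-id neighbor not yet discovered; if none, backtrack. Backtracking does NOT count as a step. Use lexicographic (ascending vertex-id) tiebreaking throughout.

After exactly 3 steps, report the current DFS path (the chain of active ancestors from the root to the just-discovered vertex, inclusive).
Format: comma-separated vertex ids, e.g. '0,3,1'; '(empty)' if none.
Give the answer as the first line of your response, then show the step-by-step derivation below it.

1,3,5

step 1: discover 1; path=1; order=1
step 2: discover 3; path=1>3; order=1,3
step 3: discover 5; path=1>3>5; order=1,3,5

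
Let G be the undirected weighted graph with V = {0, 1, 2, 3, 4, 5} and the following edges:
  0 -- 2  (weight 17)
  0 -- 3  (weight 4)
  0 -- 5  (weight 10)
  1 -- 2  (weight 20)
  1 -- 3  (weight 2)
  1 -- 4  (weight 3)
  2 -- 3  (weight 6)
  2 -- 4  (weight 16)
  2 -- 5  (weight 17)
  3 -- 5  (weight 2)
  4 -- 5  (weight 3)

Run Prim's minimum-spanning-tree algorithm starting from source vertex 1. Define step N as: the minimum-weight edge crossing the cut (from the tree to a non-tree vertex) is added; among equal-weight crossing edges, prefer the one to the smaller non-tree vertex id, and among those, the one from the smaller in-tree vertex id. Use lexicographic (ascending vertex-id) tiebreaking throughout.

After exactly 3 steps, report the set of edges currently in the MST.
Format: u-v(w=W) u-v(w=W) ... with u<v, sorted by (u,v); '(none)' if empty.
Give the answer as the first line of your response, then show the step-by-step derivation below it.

1-3(w=2) 1-4(w=3) 3-5(w=2)

step 1: add edge 1-3 (w=2); MST = {1-3(w=2)}
step 2: add edge 3-5 (w=2); MST = {1-3(w=2) 3-5(w=2)}
step 3: add edge 1-4 (w=3); MST = {1-3(w=2) 1-4(w=3) 3-5(w=2)}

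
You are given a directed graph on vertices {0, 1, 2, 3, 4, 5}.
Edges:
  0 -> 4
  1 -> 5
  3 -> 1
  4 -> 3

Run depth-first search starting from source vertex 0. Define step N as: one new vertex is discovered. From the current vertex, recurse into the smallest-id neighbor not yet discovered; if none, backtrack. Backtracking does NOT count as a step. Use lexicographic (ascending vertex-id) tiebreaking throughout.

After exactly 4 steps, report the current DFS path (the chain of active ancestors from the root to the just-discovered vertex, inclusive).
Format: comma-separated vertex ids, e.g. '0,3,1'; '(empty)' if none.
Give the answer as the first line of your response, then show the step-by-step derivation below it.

0,4,3,1

step 1: discover 0; path=0; order=0
step 2: discover 4; path=0>4; order=0,4
step 3: discover 3; path=0>4>3; order=0,4,3
step 4: discover 1; path=0>4>3>1; order=0,4,3,1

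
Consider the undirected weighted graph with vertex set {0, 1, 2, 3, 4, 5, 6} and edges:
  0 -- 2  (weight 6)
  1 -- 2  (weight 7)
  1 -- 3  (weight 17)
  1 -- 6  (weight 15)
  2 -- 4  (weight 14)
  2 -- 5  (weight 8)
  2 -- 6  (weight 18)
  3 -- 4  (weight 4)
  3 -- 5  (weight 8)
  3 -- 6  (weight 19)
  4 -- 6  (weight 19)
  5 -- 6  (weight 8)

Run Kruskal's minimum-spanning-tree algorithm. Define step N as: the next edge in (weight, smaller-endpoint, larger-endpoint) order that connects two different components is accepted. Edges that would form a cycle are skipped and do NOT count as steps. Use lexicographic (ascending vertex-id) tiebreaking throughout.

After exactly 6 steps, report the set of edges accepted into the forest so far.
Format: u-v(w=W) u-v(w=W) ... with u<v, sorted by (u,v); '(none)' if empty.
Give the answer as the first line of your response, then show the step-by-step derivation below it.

0-2(w=6) 1-2(w=7) 2-5(w=8) 3-4(w=4) 3-5(w=8) 5-6(w=8)

step 1: add edge 3-4 (w=4); MST = {3-4(w=4)}
step 2: add edge 0-2 (w=6); MST = {0-2(w=6) 3-4(w=4)}
step 3: add edge 1-2 (w=7); MST = {0-2(w=6) 1-2(w=7) 3-4(w=4)}
step 4: add edge 2-5 (w=8); MST = {0-2(w=6) 1-2(w=7) 2-5(w=8) 3-4(w=4)}
step 5: add edge 3-5 (w=8); MST = {0-2(w=6) 1-2(w=7) 2-5(w=8) 3-4(w=4) 3-5(w=8)}
step 6: add edge 5-6 (w=8); MST = {0-2(w=6) 1-2(w=7) 2-5(w=8) 3-4(w=4) 3-5(w=8) 5-6(w=8)}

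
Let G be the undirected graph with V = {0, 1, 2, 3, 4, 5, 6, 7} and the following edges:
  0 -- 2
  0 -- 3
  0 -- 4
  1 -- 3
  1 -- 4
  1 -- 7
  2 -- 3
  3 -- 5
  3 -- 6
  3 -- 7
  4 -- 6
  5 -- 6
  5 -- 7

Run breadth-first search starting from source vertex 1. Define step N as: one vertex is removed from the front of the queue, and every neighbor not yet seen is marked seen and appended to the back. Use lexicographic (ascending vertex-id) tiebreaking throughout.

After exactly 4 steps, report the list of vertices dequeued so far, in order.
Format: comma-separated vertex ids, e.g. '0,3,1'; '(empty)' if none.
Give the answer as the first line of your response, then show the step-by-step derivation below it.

1,3,4,7

step 1: dequeue 1; queue=[3,4,7]; order=1
step 2: dequeue 3; queue=[4,7,0,2,5,6]; order=1,3
step 3: dequeue 4; queue=[7,0,2,5,6]; order=1,3,4
step 4: dequeue 7; queue=[0,2,5,6]; order=1,3,4,7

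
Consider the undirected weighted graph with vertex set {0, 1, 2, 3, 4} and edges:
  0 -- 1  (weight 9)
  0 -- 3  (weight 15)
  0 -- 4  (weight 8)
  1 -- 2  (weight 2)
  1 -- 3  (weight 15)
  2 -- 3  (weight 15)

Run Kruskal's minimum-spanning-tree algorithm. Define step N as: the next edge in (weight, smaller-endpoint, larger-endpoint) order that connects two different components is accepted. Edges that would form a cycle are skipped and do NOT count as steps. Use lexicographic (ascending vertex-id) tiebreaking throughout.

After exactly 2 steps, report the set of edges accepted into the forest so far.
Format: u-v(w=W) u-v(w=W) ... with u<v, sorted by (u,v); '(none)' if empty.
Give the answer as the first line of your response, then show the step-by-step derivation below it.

0-4(w=8) 1-2(w=2)

step 1: add edge 1-2 (w=2); MST = {1-2(w=2)}
step 2: add edge 0-4 (w=8); MST = {0-4(w=8) 1-2(w=2)}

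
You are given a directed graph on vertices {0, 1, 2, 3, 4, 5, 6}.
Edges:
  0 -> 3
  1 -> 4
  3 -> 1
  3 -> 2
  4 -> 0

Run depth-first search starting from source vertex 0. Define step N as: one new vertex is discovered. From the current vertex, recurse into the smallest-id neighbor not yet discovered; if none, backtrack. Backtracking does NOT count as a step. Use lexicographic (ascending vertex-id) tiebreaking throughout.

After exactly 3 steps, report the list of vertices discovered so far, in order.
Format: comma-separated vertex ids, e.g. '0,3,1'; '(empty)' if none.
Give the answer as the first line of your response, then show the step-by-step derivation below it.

0,3,1

step 1: discover 0; path=0; order=0
step 2: discover 3; path=0>3; order=0,3
step 3: discover 1; path=0>3>1; order=0,3,1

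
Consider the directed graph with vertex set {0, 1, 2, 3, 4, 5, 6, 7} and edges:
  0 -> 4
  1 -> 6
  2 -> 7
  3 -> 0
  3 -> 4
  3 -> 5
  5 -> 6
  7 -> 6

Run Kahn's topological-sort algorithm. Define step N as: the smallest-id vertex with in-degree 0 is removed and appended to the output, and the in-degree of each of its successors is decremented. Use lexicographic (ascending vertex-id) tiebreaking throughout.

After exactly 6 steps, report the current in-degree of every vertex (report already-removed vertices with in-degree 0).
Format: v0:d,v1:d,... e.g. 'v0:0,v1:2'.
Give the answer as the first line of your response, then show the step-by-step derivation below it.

v0:0,v1:0,v2:0,v3:0,v4:0,v5:0,v6:1,v7:0

step 1: output 1; order=[1]; indeg=(1,0,0,0,2,1,2,1)
step 2: output 2; order=[1,2]; indeg=(1,0,0,0,2,1,2,0)
step 3: output 3; order=[1,2,3]; indeg=(0,0,0,0,1,0,2,0)
step 4: output 0; order=[1,2,3,0]; indeg=(0,0,0,0,0,0,2,0)
step 5: output 4; order=[1,2,3,0,4]; indeg=(0,0,0,0,0,0,2,0)
step 6: output 5; order=[1,2,3,0,4,5]; indeg=(0,0,0,0,0,0,1,0)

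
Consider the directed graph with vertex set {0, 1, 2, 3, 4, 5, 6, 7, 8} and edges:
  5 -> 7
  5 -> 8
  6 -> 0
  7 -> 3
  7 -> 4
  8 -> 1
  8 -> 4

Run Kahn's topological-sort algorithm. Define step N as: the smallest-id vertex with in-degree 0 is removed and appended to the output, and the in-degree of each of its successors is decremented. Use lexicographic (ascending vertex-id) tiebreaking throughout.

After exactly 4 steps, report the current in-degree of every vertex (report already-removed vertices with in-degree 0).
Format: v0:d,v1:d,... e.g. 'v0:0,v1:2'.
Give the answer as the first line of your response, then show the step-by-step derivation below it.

v0:0,v1:1,v2:0,v3:1,v4:2,v5:0,v6:0,v7:0,v8:0

step 1: output 2; order=[2]; indeg=(1,1,0,1,2,0,0,1,1)
step 2: output 5; order=[2,5]; indeg=(1,1,0,1,2,0,0,0,0)
step 3: output 6; order=[2,5,6]; indeg=(0,1,0,1,2,0,0,0,0)
step 4: output 0; order=[2,5,6,0]; indeg=(0,1,0,1,2,0,0,0,0)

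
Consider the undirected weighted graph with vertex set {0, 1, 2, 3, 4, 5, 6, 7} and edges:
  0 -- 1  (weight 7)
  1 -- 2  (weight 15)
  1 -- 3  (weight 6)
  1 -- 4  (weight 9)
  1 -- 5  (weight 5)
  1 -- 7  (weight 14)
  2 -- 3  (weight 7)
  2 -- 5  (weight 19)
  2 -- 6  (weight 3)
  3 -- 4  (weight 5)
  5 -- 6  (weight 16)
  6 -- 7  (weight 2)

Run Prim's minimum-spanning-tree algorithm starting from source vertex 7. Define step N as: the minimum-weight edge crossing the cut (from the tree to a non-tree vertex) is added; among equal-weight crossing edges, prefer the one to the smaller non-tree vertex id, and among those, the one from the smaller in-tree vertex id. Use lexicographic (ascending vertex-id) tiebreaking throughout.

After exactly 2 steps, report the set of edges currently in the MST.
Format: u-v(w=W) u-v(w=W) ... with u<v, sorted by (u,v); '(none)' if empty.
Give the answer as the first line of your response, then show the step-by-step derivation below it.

2-6(w=3) 6-7(w=2)

step 1: add edge 6-7 (w=2); MST = {6-7(w=2)}
step 2: add edge 2-6 (w=3); MST = {2-6(w=3) 6-7(w=2)}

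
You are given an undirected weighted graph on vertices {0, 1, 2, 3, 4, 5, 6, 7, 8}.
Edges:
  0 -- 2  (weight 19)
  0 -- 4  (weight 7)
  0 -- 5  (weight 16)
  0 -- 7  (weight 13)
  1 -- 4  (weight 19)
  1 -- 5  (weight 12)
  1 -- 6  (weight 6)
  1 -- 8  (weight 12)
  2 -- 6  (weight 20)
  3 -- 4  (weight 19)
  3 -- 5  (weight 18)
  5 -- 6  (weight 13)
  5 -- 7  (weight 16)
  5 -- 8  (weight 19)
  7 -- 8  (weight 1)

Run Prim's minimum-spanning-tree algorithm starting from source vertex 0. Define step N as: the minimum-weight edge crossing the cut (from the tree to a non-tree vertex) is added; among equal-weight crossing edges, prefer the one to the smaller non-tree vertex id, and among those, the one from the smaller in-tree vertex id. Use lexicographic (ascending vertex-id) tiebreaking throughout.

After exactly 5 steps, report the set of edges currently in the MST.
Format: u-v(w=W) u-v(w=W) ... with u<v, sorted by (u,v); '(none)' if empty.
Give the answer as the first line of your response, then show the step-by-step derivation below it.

0-4(w=7) 0-7(w=13) 1-6(w=6) 1-8(w=12) 7-8(w=1)

step 1: add edge 0-4 (w=7); MST = {0-4(w=7)}
step 2: add edge 0-7 (w=13); MST = {0-4(w=7) 0-7(w=13)}
step 3: add edge 7-8 (w=1); MST = {0-4(w=7) 0-7(w=13) 7-8(w=1)}
step 4: add edge 1-8 (w=12); MST = {0-4(w=7) 0-7(w=13) 1-8(w=12) 7-8(w=1)}
step 5: add edge 1-6 (w=6); MST = {0-4(w=7) 0-7(w=13) 1-6(w=6) 1-8(w=12) 7-8(w=1)}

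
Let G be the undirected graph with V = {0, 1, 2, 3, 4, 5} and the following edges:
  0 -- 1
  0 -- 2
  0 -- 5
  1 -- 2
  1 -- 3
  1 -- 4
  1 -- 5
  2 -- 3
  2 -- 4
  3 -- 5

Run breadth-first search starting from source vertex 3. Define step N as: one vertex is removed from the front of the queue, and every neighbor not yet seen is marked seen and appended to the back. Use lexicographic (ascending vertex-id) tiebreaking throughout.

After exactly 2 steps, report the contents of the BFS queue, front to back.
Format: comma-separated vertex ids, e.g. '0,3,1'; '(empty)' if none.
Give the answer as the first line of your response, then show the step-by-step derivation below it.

2,5,0,4

step 1: dequeue 3; queue=[1,2,5]; order=3
step 2: dequeue 1; queue=[2,5,0,4]; order=3,1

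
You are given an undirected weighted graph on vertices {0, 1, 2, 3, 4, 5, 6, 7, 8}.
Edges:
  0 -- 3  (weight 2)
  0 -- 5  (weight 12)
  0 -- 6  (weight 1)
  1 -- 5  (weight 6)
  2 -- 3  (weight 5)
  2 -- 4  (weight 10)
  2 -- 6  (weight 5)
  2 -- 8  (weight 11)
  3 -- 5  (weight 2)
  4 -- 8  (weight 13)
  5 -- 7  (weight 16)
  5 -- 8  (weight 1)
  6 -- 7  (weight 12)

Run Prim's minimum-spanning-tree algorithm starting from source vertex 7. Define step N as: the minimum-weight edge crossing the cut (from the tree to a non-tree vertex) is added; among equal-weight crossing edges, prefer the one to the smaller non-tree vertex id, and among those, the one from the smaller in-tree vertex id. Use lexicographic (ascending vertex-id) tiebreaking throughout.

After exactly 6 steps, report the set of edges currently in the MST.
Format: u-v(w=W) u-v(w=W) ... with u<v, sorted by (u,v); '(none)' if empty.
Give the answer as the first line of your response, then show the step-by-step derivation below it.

0-3(w=2) 0-6(w=1) 2-3(w=5) 3-5(w=2) 5-8(w=1) 6-7(w=12)

step 1: add edge 6-7 (w=12); MST = {6-7(w=12)}
step 2: add edge 0-6 (w=1); MST = {0-6(w=1) 6-7(w=12)}
step 3: add edge 0-3 (w=2); MST = {0-3(w=2) 0-6(w=1) 6-7(w=12)}
step 4: add edge 3-5 (w=2); MST = {0-3(w=2) 0-6(w=1) 3-5(w=2) 6-7(w=12)}
step 5: add edge 5-8 (w=1); MST = {0-3(w=2) 0-6(w=1) 3-5(w=2) 5-8(w=1) 6-7(w=12)}
step 6: add edge 2-3 (w=5); MST = {0-3(w=2) 0-6(w=1) 2-3(w=5) 3-5(w=2) 5-8(w=1) 6-7(w=12)}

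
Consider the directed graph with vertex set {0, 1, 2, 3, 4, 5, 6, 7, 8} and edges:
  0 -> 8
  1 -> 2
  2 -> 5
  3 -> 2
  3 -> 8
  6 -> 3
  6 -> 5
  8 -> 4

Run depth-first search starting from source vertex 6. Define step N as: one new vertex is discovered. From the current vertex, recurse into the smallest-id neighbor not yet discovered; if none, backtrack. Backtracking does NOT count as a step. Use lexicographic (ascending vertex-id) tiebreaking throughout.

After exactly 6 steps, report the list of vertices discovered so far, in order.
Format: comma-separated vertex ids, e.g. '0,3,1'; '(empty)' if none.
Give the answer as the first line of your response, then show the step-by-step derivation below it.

6,3,2,5,8,4

step 1: discover 6; path=6; order=6
step 2: discover 3; path=6>3; order=6,3
step 3: discover 2; path=6>3>2; order=6,3,2
step 4: discover 5; path=6>3>2>5; order=6,3,2,5
step 5: discover 8; path=6>3>8; order=6,3,2,5,8
step 6: discover 4; path=6>3>8>4; order=6,3,2,5,8,4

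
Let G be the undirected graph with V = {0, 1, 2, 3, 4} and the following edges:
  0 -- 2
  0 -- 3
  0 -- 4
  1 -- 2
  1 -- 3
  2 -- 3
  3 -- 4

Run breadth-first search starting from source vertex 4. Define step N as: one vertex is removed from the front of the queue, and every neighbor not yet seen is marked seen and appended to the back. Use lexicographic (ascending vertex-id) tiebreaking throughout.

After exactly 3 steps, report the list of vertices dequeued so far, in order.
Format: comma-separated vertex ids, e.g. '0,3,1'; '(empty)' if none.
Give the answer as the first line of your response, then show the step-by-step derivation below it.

4,0,3

step 1: dequeue 4; queue=[0,3]; order=4
step 2: dequeue 0; queue=[3,2]; order=4,0
step 3: dequeue 3; queue=[2,1]; order=4,0,3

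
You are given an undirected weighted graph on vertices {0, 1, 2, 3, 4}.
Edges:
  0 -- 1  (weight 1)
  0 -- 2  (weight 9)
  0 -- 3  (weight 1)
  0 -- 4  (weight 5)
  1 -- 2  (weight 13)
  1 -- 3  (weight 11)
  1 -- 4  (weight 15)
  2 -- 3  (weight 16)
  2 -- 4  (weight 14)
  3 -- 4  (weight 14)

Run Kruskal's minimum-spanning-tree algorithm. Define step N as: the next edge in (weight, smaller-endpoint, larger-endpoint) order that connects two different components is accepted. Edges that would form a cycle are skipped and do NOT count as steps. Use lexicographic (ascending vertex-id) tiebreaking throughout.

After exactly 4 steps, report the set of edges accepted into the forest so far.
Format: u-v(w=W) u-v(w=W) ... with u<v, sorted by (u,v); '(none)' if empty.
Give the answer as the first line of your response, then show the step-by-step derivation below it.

0-1(w=1) 0-2(w=9) 0-3(w=1) 0-4(w=5)

step 1: add edge 0-1 (w=1); MST = {0-1(w=1)}
step 2: add edge 0-3 (w=1); MST = {0-1(w=1) 0-3(w=1)}
step 3: add edge 0-4 (w=5); MST = {0-1(w=1) 0-3(w=1) 0-4(w=5)}
step 4: add edge 0-2 (w=9); MST = {0-1(w=1) 0-2(w=9) 0-3(w=1) 0-4(w=5)}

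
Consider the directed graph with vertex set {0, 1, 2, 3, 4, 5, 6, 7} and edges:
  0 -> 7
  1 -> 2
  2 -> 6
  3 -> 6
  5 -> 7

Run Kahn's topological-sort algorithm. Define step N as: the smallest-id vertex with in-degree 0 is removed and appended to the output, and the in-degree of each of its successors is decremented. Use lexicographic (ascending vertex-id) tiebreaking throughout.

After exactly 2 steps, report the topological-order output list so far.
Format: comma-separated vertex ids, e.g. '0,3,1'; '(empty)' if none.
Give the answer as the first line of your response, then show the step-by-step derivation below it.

0,1

step 1: output 0; order=[0]; indeg=(0,0,1,0,0,0,2,1)
step 2: output 1; order=[0,1]; indeg=(0,0,0,0,0,0,2,1)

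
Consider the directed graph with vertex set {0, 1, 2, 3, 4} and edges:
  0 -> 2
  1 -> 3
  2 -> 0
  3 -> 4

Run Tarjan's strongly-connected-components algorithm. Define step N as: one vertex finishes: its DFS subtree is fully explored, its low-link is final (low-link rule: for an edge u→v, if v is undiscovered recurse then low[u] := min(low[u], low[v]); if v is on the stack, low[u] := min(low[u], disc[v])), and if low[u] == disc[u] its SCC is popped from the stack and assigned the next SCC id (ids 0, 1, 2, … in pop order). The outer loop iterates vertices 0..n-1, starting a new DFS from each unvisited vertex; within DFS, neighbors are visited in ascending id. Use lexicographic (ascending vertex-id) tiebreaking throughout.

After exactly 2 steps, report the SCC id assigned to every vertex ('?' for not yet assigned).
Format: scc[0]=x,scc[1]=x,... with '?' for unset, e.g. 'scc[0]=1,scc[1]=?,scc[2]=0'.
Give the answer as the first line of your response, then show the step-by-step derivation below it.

scc[0]=0,scc[1]=?,scc[2]=0,scc[3]=?,scc[4]=?

step 1: low=(low[0]=0,low[1]=?,low[2]=0,low[3]=?,low[4]=?); scc=(scc[0]=?,scc[1]=?,scc[2]=?,scc[3]=?,scc[4]=?)
step 2: low=(low[0]=0,low[1]=?,low[2]=0,low[3]=?,low[4]=?); scc=(scc[0]=0,scc[1]=?,scc[2]=0,scc[3]=?,scc[4]=?)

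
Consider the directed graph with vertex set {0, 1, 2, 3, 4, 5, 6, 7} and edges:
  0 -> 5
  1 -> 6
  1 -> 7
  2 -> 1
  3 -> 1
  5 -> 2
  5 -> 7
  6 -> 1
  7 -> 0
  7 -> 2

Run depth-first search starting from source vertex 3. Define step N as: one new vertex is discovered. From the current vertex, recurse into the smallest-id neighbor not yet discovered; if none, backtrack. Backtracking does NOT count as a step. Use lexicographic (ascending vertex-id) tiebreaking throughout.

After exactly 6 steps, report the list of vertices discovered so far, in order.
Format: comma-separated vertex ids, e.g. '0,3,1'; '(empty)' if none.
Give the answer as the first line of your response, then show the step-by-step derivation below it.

3,1,6,7,0,5

step 1: discover 3; path=3; order=3
step 2: discover 1; path=3>1; order=3,1
step 3: discover 6; path=3>1>6; order=3,1,6
step 4: discover 7; path=3>1>7; order=3,1,6,7
step 5: discover 0; path=3>1>7>0; order=3,1,6,7,0
step 6: discover 5; path=3>1>7>0>5; order=3,1,6,7,0,5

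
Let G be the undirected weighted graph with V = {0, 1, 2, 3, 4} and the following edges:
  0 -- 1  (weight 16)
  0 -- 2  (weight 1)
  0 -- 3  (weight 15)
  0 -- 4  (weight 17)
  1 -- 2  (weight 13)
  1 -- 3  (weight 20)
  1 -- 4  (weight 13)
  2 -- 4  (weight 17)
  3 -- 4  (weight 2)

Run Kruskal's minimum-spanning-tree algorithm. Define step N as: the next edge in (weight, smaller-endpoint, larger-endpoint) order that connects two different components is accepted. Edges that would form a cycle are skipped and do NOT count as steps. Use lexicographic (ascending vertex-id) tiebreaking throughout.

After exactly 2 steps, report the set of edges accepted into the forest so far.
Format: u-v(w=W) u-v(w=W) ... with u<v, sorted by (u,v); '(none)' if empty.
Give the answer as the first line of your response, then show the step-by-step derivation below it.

0-2(w=1) 3-4(w=2)

step 1: add edge 0-2 (w=1); MST = {0-2(w=1)}
step 2: add edge 3-4 (w=2); MST = {0-2(w=1) 3-4(w=2)}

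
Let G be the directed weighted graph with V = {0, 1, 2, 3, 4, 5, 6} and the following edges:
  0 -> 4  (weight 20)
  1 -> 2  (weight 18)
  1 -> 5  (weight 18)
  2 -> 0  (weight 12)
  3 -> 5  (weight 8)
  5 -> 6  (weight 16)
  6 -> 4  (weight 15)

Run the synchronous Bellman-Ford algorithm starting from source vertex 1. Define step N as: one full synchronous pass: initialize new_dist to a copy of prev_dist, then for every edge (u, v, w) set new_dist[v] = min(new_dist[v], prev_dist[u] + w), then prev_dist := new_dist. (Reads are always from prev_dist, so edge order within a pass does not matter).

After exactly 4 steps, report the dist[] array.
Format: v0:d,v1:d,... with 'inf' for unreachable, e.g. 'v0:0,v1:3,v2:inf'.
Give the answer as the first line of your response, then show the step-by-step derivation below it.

v0:30,v1:0,v2:18,v3:inf,v4:49,v5:18,v6:34

step 1: dist = v0:inf,v1:0,v2:18,v3:inf,v4:inf,v5:18,v6:inf
step 2: dist = v0:30,v1:0,v2:18,v3:inf,v4:inf,v5:18,v6:34
step 3: dist = v0:30,v1:0,v2:18,v3:inf,v4:49,v5:18,v6:34
step 4: dist = v0:30,v1:0,v2:18,v3:inf,v4:49,v5:18,v6:34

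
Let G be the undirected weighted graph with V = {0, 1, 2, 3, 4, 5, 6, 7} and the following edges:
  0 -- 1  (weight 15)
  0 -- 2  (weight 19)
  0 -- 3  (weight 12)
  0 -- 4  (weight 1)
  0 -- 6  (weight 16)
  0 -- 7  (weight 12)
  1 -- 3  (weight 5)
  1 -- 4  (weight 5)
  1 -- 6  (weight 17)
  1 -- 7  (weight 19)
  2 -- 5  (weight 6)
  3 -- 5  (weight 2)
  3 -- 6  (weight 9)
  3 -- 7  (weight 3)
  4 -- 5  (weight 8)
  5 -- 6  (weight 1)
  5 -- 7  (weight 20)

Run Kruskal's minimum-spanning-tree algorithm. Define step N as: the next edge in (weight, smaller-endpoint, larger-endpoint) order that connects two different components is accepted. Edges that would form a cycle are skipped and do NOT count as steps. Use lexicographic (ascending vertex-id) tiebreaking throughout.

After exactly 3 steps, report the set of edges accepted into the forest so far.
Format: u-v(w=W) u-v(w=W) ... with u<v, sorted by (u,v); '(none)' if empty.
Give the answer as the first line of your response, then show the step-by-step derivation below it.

0-4(w=1) 3-5(w=2) 5-6(w=1)

step 1: add edge 0-4 (w=1); MST = {0-4(w=1)}
step 2: add edge 5-6 (w=1); MST = {0-4(w=1) 5-6(w=1)}
step 3: add edge 3-5 (w=2); MST = {0-4(w=1) 3-5(w=2) 5-6(w=1)}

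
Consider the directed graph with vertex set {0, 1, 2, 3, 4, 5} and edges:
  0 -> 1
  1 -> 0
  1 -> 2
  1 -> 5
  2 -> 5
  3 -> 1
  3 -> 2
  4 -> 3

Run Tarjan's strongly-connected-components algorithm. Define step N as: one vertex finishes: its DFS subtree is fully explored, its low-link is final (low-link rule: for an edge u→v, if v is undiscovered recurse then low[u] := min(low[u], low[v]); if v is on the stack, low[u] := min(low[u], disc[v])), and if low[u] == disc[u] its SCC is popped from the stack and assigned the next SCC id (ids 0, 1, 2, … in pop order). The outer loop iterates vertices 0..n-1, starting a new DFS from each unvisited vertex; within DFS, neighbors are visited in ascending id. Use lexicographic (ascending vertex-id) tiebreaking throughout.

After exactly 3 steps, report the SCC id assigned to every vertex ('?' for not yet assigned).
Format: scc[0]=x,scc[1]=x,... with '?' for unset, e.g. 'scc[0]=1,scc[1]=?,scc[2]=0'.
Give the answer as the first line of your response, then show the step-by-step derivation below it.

scc[0]=?,scc[1]=?,scc[2]=1,scc[3]=?,scc[4]=?,scc[5]=0

step 1: low=(low[0]=0,low[1]=0,low[2]=2,low[3]=?,low[4]=?,low[5]=3); scc=(scc[0]=?,scc[1]=?,scc[2]=?,scc[3]=?,scc[4]=?,scc[5]=0)
step 2: low=(low[0]=0,low[1]=0,low[2]=2,low[3]=?,low[4]=?,low[5]=3); scc=(scc[0]=?,scc[1]=?,scc[2]=1,scc[3]=?,scc[4]=?,scc[5]=0)
step 3: low=(low[0]=0,low[1]=0,low[2]=2,low[3]=?,low[4]=?,low[5]=3); scc=(scc[0]=?,scc[1]=?,scc[2]=1,scc[3]=?,scc[4]=?,scc[5]=0)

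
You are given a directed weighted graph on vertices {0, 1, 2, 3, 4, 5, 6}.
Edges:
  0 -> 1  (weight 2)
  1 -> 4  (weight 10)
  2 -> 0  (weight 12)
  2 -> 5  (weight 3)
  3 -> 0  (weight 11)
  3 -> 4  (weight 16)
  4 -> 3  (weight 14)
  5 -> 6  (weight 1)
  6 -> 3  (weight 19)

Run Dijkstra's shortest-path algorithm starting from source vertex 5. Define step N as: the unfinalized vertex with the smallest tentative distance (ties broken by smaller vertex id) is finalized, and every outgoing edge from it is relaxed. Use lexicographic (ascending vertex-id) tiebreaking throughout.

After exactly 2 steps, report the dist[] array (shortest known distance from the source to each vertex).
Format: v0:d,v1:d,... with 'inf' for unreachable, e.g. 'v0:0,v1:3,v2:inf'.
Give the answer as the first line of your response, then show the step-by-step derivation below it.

v0:inf,v1:inf,v2:inf,v3:20,v4:inf,v5:0,v6:1

step 1: dist = v0:inf,v1:inf,v2:inf,v3:inf,v4:inf,v5:0,v6:1
step 2: dist = v0:inf,v1:inf,v2:inf,v3:20,v4:inf,v5:0,v6:1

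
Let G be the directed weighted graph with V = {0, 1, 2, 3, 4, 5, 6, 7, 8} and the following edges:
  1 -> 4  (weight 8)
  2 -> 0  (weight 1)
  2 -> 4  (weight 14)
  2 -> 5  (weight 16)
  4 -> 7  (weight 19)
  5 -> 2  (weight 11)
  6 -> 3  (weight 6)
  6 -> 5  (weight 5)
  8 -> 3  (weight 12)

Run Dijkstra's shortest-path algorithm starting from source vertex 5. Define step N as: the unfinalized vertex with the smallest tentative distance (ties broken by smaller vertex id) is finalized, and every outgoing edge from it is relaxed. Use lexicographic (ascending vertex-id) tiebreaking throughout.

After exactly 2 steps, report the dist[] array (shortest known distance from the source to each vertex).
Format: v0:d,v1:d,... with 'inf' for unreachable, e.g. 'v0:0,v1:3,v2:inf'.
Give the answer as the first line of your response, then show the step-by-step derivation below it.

v0:12,v1:inf,v2:11,v3:inf,v4:25,v5:0,v6:inf,v7:inf,v8:inf

step 1: dist = v0:inf,v1:inf,v2:11,v3:inf,v4:inf,v5:0,v6:inf,v7:inf,v8:inf
step 2: dist = v0:12,v1:inf,v2:11,v3:inf,v4:25,v5:0,v6:inf,v7:inf,v8:inf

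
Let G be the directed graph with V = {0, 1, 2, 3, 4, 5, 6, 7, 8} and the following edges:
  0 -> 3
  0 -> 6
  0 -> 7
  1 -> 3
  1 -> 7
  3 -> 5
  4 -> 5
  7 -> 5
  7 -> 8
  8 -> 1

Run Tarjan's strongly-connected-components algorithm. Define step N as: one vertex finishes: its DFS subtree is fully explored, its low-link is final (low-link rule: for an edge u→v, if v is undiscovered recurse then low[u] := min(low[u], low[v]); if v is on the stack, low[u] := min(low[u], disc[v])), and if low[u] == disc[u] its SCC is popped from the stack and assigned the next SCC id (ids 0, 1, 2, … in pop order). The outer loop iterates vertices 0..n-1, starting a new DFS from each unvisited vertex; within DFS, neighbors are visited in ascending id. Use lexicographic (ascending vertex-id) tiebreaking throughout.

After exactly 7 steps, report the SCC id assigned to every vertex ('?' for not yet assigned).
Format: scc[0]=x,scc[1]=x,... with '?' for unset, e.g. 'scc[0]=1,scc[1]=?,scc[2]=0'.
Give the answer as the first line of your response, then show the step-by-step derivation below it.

scc[0]=4,scc[1]=3,scc[2]=?,scc[3]=1,scc[4]=?,scc[5]=0,scc[6]=2,scc[7]=3,scc[8]=3

step 1: low=(low[0]=0,low[1]=?,low[2]=?,low[3]=1,low[4]=?,low[5]=2,low[6]=?,low[7]=?,low[8]=?); scc=(scc[0]=?,scc[1]=?,scc[2]=?,scc[3]=?,scc[4]=?,scc[5]=0,scc[6]=?,scc[7]=?,scc[8]=?)
step 2: low=(low[0]=0,low[1]=?,low[2]=?,low[3]=1,low[4]=?,low[5]=2,low[6]=?,low[7]=?,low[8]=?); scc=(scc[0]=?,scc[1]=?,scc[2]=?,scc[3]=1,scc[4]=?,scc[5]=0,scc[6]=?,scc[7]=?,scc[8]=?)
step 3: low=(low[0]=0,low[1]=?,low[2]=?,low[3]=1,low[4]=?,low[5]=2,low[6]=3,low[7]=?,low[8]=?); scc=(scc[0]=?,scc[1]=?,scc[2]=?,scc[3]=1,scc[4]=?,scc[5]=0,scc[6]=2,scc[7]=?,scc[8]=?)
step 4: low=(low[0]=0,low[1]=4,low[2]=?,low[3]=1,low[4]=?,low[5]=2,low[6]=3,low[7]=4,low[8]=5); scc=(scc[0]=?,scc[1]=?,scc[2]=?,scc[3]=1,scc[4]=?,scc[5]=0,scc[6]=2,scc[7]=?,scc[8]=?)
step 5: low=(low[0]=0,low[1]=4,low[2]=?,low[3]=1,low[4]=?,low[5]=2,low[6]=3,low[7]=4,low[8]=4); scc=(scc[0]=?,scc[1]=?,scc[2]=?,scc[3]=1,scc[4]=?,scc[5]=0,scc[6]=2,scc[7]=?,scc[8]=?)
step 6: low=(low[0]=0,low[1]=4,low[2]=?,low[3]=1,low[4]=?,low[5]=2,low[6]=3,low[7]=4,low[8]=4); scc=(scc[0]=?,scc[1]=3,scc[2]=?,scc[3]=1,scc[4]=?,scc[5]=0,scc[6]=2,scc[7]=3,scc[8]=3)
step 7: low=(low[0]=0,low[1]=4,low[2]=?,low[3]=1,low[4]=?,low[5]=2,low[6]=3,low[7]=4,low[8]=4); scc=(scc[0]=4,scc[1]=3,scc[2]=?,scc[3]=1,scc[4]=?,scc[5]=0,scc[6]=2,scc[7]=3,scc[8]=3)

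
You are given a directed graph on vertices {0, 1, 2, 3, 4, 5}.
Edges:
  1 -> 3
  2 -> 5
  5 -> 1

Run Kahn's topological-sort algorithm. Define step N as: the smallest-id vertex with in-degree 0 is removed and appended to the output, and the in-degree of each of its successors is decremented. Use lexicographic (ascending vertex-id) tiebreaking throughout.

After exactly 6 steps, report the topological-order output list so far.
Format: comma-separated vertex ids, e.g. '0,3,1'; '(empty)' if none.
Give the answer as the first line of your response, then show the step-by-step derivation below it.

0,2,4,5,1,3

step 1: output 0; order=[0]; indeg=(0,1,0,1,0,1)
step 2: output 2; order=[0,2]; indeg=(0,1,0,1,0,0)
step 3: output 4; order=[0,2,4]; indeg=(0,1,0,1,0,0)
step 4: output 5; order=[0,2,4,5]; indeg=(0,0,0,1,0,0)
step 5: output 1; order=[0,2,4,5,1]; indeg=(0,0,0,0,0,0)
step 6: output 3; order=[0,2,4,5,1,3]; indeg=(0,0,0,0,0,0)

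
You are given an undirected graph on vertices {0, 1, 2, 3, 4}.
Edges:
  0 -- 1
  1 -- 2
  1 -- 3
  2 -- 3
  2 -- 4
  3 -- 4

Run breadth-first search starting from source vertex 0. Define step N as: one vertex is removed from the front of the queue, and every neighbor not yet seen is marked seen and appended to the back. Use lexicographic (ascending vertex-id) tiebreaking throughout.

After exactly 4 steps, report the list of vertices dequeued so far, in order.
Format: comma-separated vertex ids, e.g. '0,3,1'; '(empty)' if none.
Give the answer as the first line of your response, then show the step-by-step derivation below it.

0,1,2,3

step 1: dequeue 0; queue=[1]; order=0
step 2: dequeue 1; queue=[2,3]; order=0,1
step 3: dequeue 2; queue=[3,4]; order=0,1,2
step 4: dequeue 3; queue=[4]; order=0,1,2,3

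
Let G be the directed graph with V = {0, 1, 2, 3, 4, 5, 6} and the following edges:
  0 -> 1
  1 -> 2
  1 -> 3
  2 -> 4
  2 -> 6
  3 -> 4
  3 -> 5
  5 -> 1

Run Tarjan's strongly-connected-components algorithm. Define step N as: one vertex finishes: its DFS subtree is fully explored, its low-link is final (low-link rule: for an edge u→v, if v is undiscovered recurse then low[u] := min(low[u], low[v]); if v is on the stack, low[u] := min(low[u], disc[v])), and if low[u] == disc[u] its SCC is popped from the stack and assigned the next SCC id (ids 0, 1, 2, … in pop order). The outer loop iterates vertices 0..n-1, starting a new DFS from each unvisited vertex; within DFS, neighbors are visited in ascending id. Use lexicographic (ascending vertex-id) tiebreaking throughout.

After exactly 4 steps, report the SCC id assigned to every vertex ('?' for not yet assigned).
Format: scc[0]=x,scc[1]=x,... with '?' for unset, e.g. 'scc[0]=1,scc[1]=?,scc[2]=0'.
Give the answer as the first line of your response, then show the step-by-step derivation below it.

scc[0]=?,scc[1]=?,scc[2]=2,scc[3]=?,scc[4]=0,scc[5]=?,scc[6]=1

step 1: low=(low[0]=0,low[1]=1,low[2]=2,low[3]=?,low[4]=3,low[5]=?,low[6]=?); scc=(scc[0]=?,scc[1]=?,scc[2]=?,scc[3]=?,scc[4]=0,scc[5]=?,scc[6]=?)
step 2: low=(low[0]=0,low[1]=1,low[2]=2,low[3]=?,low[4]=3,low[5]=?,low[6]=4); scc=(scc[0]=?,scc[1]=?,scc[2]=?,scc[3]=?,scc[4]=0,scc[5]=?,scc[6]=1)
step 3: low=(low[0]=0,low[1]=1,low[2]=2,low[3]=?,low[4]=3,low[5]=?,low[6]=4); scc=(scc[0]=?,scc[1]=?,scc[2]=2,scc[3]=?,scc[4]=0,scc[5]=?,scc[6]=1)
step 4: low=(low[0]=0,low[1]=1,low[2]=2,low[3]=5,low[4]=3,low[5]=1,low[6]=4); scc=(scc[0]=?,scc[1]=?,scc[2]=2,scc[3]=?,scc[4]=0,scc[5]=?,scc[6]=1)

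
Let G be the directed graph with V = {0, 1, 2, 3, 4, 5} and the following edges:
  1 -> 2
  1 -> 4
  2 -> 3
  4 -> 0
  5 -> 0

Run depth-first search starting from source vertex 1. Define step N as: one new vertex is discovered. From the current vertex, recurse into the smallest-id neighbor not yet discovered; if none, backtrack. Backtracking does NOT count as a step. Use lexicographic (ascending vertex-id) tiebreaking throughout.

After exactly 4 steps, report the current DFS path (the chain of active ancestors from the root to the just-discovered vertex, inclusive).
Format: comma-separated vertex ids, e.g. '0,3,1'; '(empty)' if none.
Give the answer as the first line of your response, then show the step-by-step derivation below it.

1,4

step 1: discover 1; path=1; order=1
step 2: discover 2; path=1>2; order=1,2
step 3: discover 3; path=1>2>3; order=1,2,3
step 4: discover 4; path=1>4; order=1,2,3,4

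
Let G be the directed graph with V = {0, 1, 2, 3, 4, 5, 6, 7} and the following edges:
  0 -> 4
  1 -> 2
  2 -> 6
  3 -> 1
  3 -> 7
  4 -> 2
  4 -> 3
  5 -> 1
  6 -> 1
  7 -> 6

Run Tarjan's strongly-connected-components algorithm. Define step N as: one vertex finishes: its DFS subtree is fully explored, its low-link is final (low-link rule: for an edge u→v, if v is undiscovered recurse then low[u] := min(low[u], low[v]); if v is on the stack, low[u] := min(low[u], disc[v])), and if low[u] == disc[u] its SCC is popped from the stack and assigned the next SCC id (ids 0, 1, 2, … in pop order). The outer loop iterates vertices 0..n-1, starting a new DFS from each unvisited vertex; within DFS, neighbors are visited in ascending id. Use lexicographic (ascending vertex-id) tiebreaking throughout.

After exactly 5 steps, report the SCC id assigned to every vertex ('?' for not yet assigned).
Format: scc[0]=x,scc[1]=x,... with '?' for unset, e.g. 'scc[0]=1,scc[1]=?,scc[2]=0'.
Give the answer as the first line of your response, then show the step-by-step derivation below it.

scc[0]=?,scc[1]=0,scc[2]=0,scc[3]=2,scc[4]=?,scc[5]=?,scc[6]=0,scc[7]=1

step 1: low=(low[0]=0,low[1]=2,low[2]=2,low[3]=?,low[4]=1,low[5]=?,low[6]=3,low[7]=?); scc=(scc[0]=?,scc[1]=?,scc[2]=?,scc[3]=?,scc[4]=?,scc[5]=?,scc[6]=?,scc[7]=?)
step 2: low=(low[0]=0,low[1]=2,low[2]=2,low[3]=?,low[4]=1,low[5]=?,low[6]=2,low[7]=?); scc=(scc[0]=?,scc[1]=?,scc[2]=?,scc[3]=?,scc[4]=?,scc[5]=?,scc[6]=?,scc[7]=?)
step 3: low=(low[0]=0,low[1]=2,low[2]=2,low[3]=?,low[4]=1,low[5]=?,low[6]=2,low[7]=?); scc=(scc[0]=?,scc[1]=0,scc[2]=0,scc[3]=?,scc[4]=?,scc[5]=?,scc[6]=0,scc[7]=?)
step 4: low=(low[0]=0,low[1]=2,low[2]=2,low[3]=5,low[4]=1,low[5]=?,low[6]=2,low[7]=6); scc=(scc[0]=?,scc[1]=0,scc[2]=0,scc[3]=?,scc[4]=?,scc[5]=?,scc[6]=0,scc[7]=1)
step 5: low=(low[0]=0,low[1]=2,low[2]=2,low[3]=5,low[4]=1,low[5]=?,low[6]=2,low[7]=6); scc=(scc[0]=?,scc[1]=0,scc[2]=0,scc[3]=2,scc[4]=?,scc[5]=?,scc[6]=0,scc[7]=1)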